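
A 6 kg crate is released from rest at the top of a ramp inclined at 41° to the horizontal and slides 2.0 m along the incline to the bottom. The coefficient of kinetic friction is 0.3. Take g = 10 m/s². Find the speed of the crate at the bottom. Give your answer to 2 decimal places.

4.15 m/s

The weight component along the incline is mg sin 41° = 39.364 N and the normal force is N = mg cos 41° = 45.283 N.
Friction up the slope is f = μN = 0.3 × 45.283 = 13.585 N, so the net downslope force is 39.364 − 13.585 = 25.779 N and a = 25.779 / 6 = 4.2965 m/s².
Starting from rest over a distance of 2.0 m, v² = 2aL = 2 × 4.2965 × 2.0 = 17.1860, so v = 4.1456 m/s.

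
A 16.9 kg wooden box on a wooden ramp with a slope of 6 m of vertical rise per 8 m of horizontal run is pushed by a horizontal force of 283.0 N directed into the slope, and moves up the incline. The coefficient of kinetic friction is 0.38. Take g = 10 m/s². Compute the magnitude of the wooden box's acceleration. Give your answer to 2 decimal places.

0.54 m/s²

The horizontal push has components F cos 36.87° = 283.0 × 0.8000 = 226.400 N up the incline and F sin 36.87° = 283.0 × 0.6000 = 169.800 N pressing into the surface.
The normal force is therefore N = mg cos 36.87° + F sin 36.87° = 135.200 + 169.800 = 305.000 N, and kinetic friction down the slope is μN = 0.38 × 305.000 = 115.900 N.
Along the incline: F cos 36.87° − mg sin 36.87° − μN = ma, so 226.400 − 101.400 − 115.900 = 16.9 a, giving a = 0.5385 m/s².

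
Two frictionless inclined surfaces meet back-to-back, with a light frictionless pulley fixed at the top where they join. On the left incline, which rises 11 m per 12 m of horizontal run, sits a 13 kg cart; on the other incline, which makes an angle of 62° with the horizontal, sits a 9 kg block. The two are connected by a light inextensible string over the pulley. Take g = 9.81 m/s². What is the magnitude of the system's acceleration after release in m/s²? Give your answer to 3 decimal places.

0.374 m/s²

Resolve each weight along its own incline: the 13 kg mass has component 13 × 9.81 × sin 42.51° = 86.175 N down its slope, and the 9 kg mass has 9 × 9.81 × sin 62° = 77.955 N down its slope.
The 13 kg side's 86.175 N exceeds the other side's 77.955 N, so that mass slides down and the 9 kg mass slides up. Taking that direction as positive, Newton's second law for the whole system gives 86.175 − 77.955 = (13 + 9) a, so a = 8.220 / 22 = 0.3736 m/s².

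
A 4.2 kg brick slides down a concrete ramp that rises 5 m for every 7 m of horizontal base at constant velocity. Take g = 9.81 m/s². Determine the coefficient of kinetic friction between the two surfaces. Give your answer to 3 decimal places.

At constant velocity the net force along the incline is zero: mg sin 35.54° = μ mg cos 35.54°.
So μ = tan 35.54° = 0.5812 / 0.8137 = 0.7143.

0.714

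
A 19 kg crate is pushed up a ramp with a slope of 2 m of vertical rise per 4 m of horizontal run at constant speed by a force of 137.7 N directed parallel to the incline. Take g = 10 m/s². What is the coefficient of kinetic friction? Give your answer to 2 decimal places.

At constant speed ΣF = 0 along the incline. The applied 137.7 N acts up the slope; the weight component mg sin 26.57° = 84.971 N and kinetic friction μN both act down the slope.
So 137.7 = 84.971 + μ × 169.941, giving μ = (137.7 − 84.971) / 169.941 = 0.3103.

0.31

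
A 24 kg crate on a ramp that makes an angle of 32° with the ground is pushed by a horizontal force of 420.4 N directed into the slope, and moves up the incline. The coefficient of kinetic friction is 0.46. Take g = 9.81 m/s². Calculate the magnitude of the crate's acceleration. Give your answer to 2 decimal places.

The horizontal push has components F cos 32° = 420.4 × 0.8480 = 356.499 N up the incline and F sin 32° = 420.4 × 0.5299 = 222.770 N pressing into the surface.
The normal force is therefore N = mg cos 32° + F sin 32° = 199.653 + 222.770 = 422.423 N, and kinetic friction down the slope is μN = 0.46 × 422.423 = 194.315 N.
Along the incline: F cos 32° − mg sin 32° − μN = ma, so 356.499 − 124.760 − 194.315 = 24 a, giving a = 1.5593 m/s².

1.56 m/s²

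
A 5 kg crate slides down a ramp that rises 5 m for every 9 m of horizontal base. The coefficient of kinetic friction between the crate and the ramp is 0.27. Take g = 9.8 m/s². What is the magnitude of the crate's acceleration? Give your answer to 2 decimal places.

2.45 m/s²

Resolving the weight along the incline: the component pulling the crate down the slope is mg sin 29.05° = 5 × 9.8 × 0.4856 = 23.794 N, and the normal force is N = mg cos 29.05° = 5 × 9.8 × 0.8742 = 42.836 N.
Kinetic friction acts up the slope with magnitude f = μN = 0.27 × 42.836 = 11.566 N.
Net force along the incline is 23.794 − 11.566 = 12.228 N, so a = 12.228 / 5 = 2.4456 m/s².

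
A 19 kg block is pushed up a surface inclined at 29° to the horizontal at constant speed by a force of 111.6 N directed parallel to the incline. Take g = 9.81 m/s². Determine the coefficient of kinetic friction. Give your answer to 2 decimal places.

0.13

At constant speed ΣF = 0 along the incline. The applied 111.6 N acts up the slope; the weight component mg sin 29° = 90.364 N and kinetic friction μN both act down the slope.
So 111.6 = 90.364 + μ × 163.020, giving μ = (111.6 − 90.364) / 163.020 = 0.1303.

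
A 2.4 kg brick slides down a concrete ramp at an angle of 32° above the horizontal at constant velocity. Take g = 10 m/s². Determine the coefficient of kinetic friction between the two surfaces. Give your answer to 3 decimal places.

At constant velocity the net force along the incline is zero: mg sin 32° = μ mg cos 32°.
So μ = tan 32° = 0.5299 / 0.8480 = 0.6249.

0.625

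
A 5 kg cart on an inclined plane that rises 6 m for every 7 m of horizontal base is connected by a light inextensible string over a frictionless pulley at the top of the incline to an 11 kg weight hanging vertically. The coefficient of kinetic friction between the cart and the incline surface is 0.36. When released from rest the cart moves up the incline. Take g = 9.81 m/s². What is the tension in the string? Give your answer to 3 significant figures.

64.9 N

For the cart on the incline: the weight component along the slope is m₁g sin 40.60° = 5 × 9.81 × 0.6508 = 31.922 N and the normal force is N = m₁g cos 40.60° = 37.242 N.
Kinetic friction opposes the cart's motion up the incline: f = μN = 0.36 × 37.242 = 13.407 N acting down the slope.
Newton's second law for the cart (up-slope positive): T − 31.922 − 13.407 = 5 a. For the hanging weight (downward positive): 11 × 9.81 − T = 11 a.
Adding the two equations eliminates T: 62.581 = 16 a, so a = 3.9113 m/s².
Then from the hanging weight's equation, T = 11 × (9.81 − 3.9113) = 64.886 N.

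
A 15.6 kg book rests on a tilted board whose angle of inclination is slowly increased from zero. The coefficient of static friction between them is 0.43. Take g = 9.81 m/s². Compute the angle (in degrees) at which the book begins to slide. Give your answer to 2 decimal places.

23.27°

At the threshold of sliding, static friction is at its maximum μ_s N and exactly balances the weight component along the incline: mg sin θ = μ_s mg cos θ.
Hence tan θ = μ_s = 0.43, so θ = arctan(0.43) = 23.2677°.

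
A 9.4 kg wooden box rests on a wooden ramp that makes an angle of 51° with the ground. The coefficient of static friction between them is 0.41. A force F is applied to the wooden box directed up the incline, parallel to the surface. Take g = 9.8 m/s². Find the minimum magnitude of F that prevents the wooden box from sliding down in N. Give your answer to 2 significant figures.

48 N

The normal force is N = mg cos 51° = 57.973 N. With F at its minimum the wooden box is on the verge of sliding down, so static friction is at its maximum μ_s N = 0.41 × 57.973 = 23.769 N and acts up the slope.
Equilibrium along the incline: F + μ_s N = mg sin 51°, so F = 71.591 − 23.769 = 47.822 N.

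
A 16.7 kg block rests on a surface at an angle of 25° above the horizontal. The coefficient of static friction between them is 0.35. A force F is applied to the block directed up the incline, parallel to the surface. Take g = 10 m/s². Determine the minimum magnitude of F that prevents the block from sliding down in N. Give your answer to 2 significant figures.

The normal force is N = mg cos 25° = 151.353 N. With F at its minimum the block is on the verge of sliding down, so static friction is at its maximum μ_s N = 0.35 × 151.353 = 52.974 N and acts up the slope.
Equilibrium along the incline: F + μ_s N = mg sin 25°, so F = 70.577 − 52.974 = 17.603 N.

18 N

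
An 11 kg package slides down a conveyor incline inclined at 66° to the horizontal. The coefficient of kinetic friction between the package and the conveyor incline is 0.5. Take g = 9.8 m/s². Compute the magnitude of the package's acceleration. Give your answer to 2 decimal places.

6.96 m/s²

Resolving the weight along the incline: the component pulling the package down the slope is mg sin 66° = 11 × 9.8 × 0.9135 = 98.475 N, and the normal force is N = mg cos 66° = 11 × 9.8 × 0.4067 = 43.842 N.
Kinetic friction acts up the slope with magnitude f = μN = 0.5 × 43.842 = 21.921 N.
Net force along the incline is 98.475 − 21.921 = 76.554 N, so a = 76.554 / 11 = 6.9595 m/s².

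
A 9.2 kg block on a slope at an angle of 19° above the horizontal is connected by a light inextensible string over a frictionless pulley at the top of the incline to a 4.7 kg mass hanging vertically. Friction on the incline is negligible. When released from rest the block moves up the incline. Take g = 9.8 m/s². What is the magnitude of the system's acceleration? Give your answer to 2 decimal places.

For the block on the incline: the weight component along the slope is m₁g sin 19° = 9.2 × 9.8 × 0.3256 = 29.356 N and the normal force is N = m₁g cos 19° = 85.248 N.
Newton's second law for the block (up-slope positive): T − 29.356 = 9.2 a. For the hanging mass (downward positive): 4.7 × 9.8 − T = 4.7 a.
Adding the two equations eliminates T: 16.704 = 13.9 a, so a = 1.2017 m/s².

1.20 m/s²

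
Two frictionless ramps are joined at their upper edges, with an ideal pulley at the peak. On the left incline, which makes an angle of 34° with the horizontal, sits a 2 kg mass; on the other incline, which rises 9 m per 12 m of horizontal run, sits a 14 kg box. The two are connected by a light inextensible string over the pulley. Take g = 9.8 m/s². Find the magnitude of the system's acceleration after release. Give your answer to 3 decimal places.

Resolve each weight along its own incline: the 2 kg mass has component 2 × 9.8 × sin 34° = 10.960 N down its slope, and the 14 kg mass has 14 × 9.8 × sin 36.87° = 82.320 N down its slope.
The 14 kg side's 82.320 N exceeds the other side's 10.960 N, so that mass slides down and the 2 kg mass slides up. Taking that direction as positive, Newton's second law for the whole system gives 82.320 − 10.960 = (2 + 14) a, so a = 71.360 / 16 = 4.4600 m/s².

4.460 m/s²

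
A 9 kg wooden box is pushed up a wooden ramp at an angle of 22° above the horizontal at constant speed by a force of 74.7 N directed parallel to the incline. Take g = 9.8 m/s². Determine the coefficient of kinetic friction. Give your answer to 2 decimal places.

At constant speed ΣF = 0 along the incline. The applied 74.7 N acts up the slope; the weight component mg sin 22° = 33.040 N and kinetic friction μN both act down the slope.
So 74.7 = 33.040 + μ × 81.778, giving μ = (74.7 − 33.040) / 81.778 = 0.5094.

0.51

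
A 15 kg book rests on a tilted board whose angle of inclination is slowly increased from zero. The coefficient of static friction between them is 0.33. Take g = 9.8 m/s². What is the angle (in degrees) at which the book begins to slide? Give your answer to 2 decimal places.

18.26°

At the threshold of sliding, static friction is at its maximum μ_s N and exactly balances the weight component along the incline: mg sin θ = μ_s mg cos θ.
Hence tan θ = μ_s = 0.33, so θ = arctan(0.33) = 18.2629°.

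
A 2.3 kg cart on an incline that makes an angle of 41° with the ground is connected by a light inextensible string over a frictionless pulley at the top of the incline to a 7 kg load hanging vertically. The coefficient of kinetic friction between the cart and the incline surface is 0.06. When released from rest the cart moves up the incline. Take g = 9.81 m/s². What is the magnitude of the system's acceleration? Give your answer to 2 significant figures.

For the cart on the incline: the weight component along the slope is m₁g sin 41° = 2.3 × 9.81 × 0.6561 = 14.804 N and the normal force is N = m₁g cos 41° = 17.029 N.
Kinetic friction opposes the cart's motion up the incline: f = μN = 0.06 × 17.029 = 1.022 N acting down the slope.
Newton's second law for the cart (up-slope positive): T − 14.804 − 1.022 = 2.3 a. For the hanging load (downward positive): 7 × 9.81 − T = 7 a.
Adding the two equations eliminates T: 52.844 = 9.3 a, so a = 5.6822 m/s².

5.7 m/s²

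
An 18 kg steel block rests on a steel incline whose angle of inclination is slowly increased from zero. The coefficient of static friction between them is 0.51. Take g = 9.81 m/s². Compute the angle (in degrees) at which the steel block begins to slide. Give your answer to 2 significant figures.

27°

At the threshold of sliding, static friction is at its maximum μ_s N and exactly balances the weight component along the incline: mg sin θ = μ_s mg cos θ.
Hence tan θ = μ_s = 0.51, so θ = arctan(0.51) = 27.0216°.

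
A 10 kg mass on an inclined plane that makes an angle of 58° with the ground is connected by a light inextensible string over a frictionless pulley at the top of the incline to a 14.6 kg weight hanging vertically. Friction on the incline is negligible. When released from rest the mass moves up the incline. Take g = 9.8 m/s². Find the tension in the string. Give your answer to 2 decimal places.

107.49 N

For the mass on the incline: the weight component along the slope is m₁g sin 58° = 10 × 9.8 × 0.8480 = 83.104 N and the normal force is N = m₁g cos 58° = 51.932 N.
Newton's second law for the mass (up-slope positive): T − 83.104 = 10 a. For the hanging weight (downward positive): 14.6 × 9.8 − T = 14.6 a.
Adding the two equations eliminates T: 59.976 = 24.6 a, so a = 2.4380 m/s².
Then from the hanging weight's equation, T = 14.6 × (9.8 − 2.4380) = 107.485 N.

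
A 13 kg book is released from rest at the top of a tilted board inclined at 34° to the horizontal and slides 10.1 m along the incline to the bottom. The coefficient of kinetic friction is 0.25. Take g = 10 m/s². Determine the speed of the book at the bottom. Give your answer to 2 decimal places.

8.43 m/s

The weight component along the incline is mg sin 34° = 72.695 N and the normal force is N = mg cos 34° = 107.775 N.
Friction up the slope is f = μN = 0.25 × 107.775 = 26.944 N, so the net downslope force is 72.695 − 26.944 = 45.751 N and a = 45.751 / 13 = 3.5193 m/s².
Starting from rest over a distance of 10.1 m, v² = 2aL = 2 × 3.5193 × 10.1 = 71.0899, so v = 8.4315 m/s.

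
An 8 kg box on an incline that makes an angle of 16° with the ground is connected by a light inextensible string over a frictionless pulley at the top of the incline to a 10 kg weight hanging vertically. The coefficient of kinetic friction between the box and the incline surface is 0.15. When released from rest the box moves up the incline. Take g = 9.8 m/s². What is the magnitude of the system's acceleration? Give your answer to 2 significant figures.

For the box on the incline: the weight component along the slope is m₁g sin 16° = 8 × 9.8 × 0.2756 = 21.607 N and the normal force is N = m₁g cos 16° = 75.363 N.
Kinetic friction opposes the box's motion up the incline: f = μN = 0.15 × 75.363 = 11.304 N acting down the slope.
Newton's second law for the box (up-slope positive): T − 21.607 − 11.304 = 8 a. For the hanging weight (downward positive): 10 × 9.8 − T = 10 a.
Adding the two equations eliminates T: 65.089 = 18 a, so a = 3.6161 m/s².

3.6 m/s²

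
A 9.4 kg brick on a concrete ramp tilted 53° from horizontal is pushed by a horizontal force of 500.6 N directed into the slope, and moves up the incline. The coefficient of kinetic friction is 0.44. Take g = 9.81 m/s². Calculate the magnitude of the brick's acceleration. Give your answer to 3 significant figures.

2.90 m/s²

The horizontal push has components F cos 53° = 500.6 × 0.6018 = 301.261 N up the incline and F sin 53° = 500.6 × 0.7986 = 399.779 N pressing into the surface.
The normal force is therefore N = mg cos 53° + F sin 53° = 55.494 + 399.779 = 455.273 N, and kinetic friction down the slope is μN = 0.44 × 455.273 = 200.320 N.
Along the incline: F cos 53° − mg sin 53° − μN = ma, so 301.261 − 73.642 − 200.320 = 9.4 a, giving a = 2.9041 m/s².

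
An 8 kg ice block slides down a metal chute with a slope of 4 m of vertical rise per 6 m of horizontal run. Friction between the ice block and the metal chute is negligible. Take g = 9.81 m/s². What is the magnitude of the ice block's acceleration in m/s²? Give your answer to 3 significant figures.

5.44 m/s²

Resolving the weight along the incline: the component pulling the ice block down the slope is mg sin 33.69° = 8 × 9.81 × 0.5547 = 43.533 N, and the normal force is N = mg cos 33.69° = 8 × 9.81 × 0.8321 = 65.303 N.
With no friction the net force along the incline is 43.533 N, so a = g sin 33.69° = 43.533 / 8 = 5.4416 m/s².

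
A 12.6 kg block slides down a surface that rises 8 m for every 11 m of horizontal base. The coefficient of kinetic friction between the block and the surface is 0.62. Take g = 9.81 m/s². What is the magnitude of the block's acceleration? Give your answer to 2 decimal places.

Resolving the weight along the incline: the component pulling the block down the slope is mg sin 36.03° = 12.6 × 9.81 × 0.5882 = 72.705 N, and the normal force is N = mg cos 36.03° = 12.6 × 9.81 × 0.8087 = 99.960 N.
Kinetic friction acts up the slope with magnitude f = μN = 0.62 × 99.960 = 61.975 N.
Net force along the incline is 72.705 − 61.975 = 10.730 N, so a = 10.730 / 12.6 = 0.8516 m/s².

0.85 m/s²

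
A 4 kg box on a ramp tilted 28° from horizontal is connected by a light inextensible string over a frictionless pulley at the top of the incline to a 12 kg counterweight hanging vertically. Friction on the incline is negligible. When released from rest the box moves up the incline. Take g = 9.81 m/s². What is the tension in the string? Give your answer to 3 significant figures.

43.2 N

For the box on the incline: the weight component along the slope is m₁g sin 28° = 4 × 9.81 × 0.4695 = 18.423 N and the normal force is N = m₁g cos 28° = 34.647 N.
Newton's second law for the box (up-slope positive): T − 18.423 = 4 a. For the hanging counterweight (downward positive): 12 × 9.81 − T = 12 a.
Adding the two equations eliminates T: 99.297 = 16 a, so a = 6.2061 m/s².
Then from the hanging counterweight's equation, T = 12 × (9.81 − 6.2061) = 43.247 N.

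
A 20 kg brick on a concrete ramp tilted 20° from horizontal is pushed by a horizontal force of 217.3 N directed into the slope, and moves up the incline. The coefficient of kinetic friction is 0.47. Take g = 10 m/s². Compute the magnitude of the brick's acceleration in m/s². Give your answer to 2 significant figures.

The horizontal push has components F cos 20° = 217.3 × 0.9397 = 204.197 N up the incline and F sin 20° = 217.3 × 0.3420 = 74.317 N pressing into the surface.
The normal force is therefore N = mg cos 20° + F sin 20° = 187.940 + 74.317 = 262.257 N, and kinetic friction down the slope is μN = 0.47 × 262.257 = 123.261 N.
Along the incline: F cos 20° − mg sin 20° − μN = ma, so 204.197 − 68.400 − 123.261 = 20 a, giving a = 0.6268 m/s².

0.63 m/s²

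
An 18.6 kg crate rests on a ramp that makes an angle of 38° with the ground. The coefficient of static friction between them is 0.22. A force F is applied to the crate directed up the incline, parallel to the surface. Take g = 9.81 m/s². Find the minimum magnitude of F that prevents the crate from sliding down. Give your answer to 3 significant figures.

80.7 N

The normal force is N = mg cos 38° = 143.785 N. With F at its minimum the crate is on the verge of sliding down, so static friction is at its maximum μ_s N = 0.22 × 143.785 = 31.633 N and acts up the slope.
Equilibrium along the incline: F + μ_s N = mg sin 38°, so F = 112.337 − 31.633 = 80.704 N.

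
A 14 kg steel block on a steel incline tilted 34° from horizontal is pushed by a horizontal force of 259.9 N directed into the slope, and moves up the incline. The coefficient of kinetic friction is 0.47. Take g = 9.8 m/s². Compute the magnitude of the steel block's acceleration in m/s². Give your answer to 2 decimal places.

The horizontal push has components F cos 34° = 259.9 × 0.8290 = 215.457 N up the incline and F sin 34° = 259.9 × 0.5592 = 145.336 N pressing into the surface.
The normal force is therefore N = mg cos 34° + F sin 34° = 113.739 + 145.336 = 259.075 N, and kinetic friction down the slope is μN = 0.47 × 259.075 = 121.765 N.
Along the incline: F cos 34° − mg sin 34° − μN = ma, so 215.457 − 76.722 − 121.765 = 14 a, giving a = 1.2121 m/s².

1.21 m/s²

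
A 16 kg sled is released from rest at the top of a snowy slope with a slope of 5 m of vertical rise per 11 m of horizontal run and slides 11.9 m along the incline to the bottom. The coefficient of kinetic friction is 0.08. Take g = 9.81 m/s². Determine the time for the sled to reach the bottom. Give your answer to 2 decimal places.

2.67 s

The weight component along the incline is mg sin 24.44° = 64.951 N and the normal force is N = mg cos 24.44° = 142.891 N.
Friction up the slope is f = μN = 0.08 × 142.891 = 11.431 N, so the net downslope force is 64.951 − 11.431 = 53.520 N and a = 53.520 / 16 = 3.3450 m/s².
Starting from rest, L = ½at², so t = √(2L/a) = √(2 × 11.9 / 3.3450) = 2.6674 s.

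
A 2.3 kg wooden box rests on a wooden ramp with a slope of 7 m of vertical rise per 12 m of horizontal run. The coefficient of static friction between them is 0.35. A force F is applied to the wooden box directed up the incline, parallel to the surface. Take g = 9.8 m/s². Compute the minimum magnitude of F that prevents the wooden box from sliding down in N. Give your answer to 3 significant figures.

The normal force is N = mg cos 30.26° = 19.470 N. With F at its minimum the wooden box is on the verge of sliding down, so static friction is at its maximum μ_s N = 0.35 × 19.470 = 6.814 N and acts up the slope.
Equilibrium along the incline: F + μ_s N = mg sin 30.26°, so F = 11.357 − 6.814 = 4.543 N.

4.54 N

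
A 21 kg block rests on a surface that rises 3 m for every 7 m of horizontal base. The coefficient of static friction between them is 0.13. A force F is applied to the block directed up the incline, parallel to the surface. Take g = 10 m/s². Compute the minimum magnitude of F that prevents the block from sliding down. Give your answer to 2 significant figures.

58 N

The normal force is N = mg cos 23.20° = 193.020 N. With F at its minimum the block is on the verge of sliding down, so static friction is at its maximum μ_s N = 0.13 × 193.020 = 25.093 N and acts up the slope.
Equilibrium along the incline: F + μ_s N = mg sin 23.20°, so F = 82.723 − 25.093 = 57.630 N.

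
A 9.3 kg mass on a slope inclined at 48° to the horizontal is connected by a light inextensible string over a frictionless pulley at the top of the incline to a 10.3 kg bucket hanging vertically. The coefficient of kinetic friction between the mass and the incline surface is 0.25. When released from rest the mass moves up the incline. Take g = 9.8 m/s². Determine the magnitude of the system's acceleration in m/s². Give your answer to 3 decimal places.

0.917 m/s²

For the mass on the incline: the weight component along the slope is m₁g sin 48° = 9.3 × 9.8 × 0.7431 = 67.726 N and the normal force is N = m₁g cos 48° = 60.985 N.
Kinetic friction opposes the mass's motion up the incline: f = μN = 0.25 × 60.985 = 15.246 N acting down the slope.
Newton's second law for the mass (up-slope positive): T − 67.726 − 15.246 = 9.3 a. For the hanging bucket (downward positive): 10.3 × 9.8 − T = 10.3 a.
Adding the two equations eliminates T: 17.968 = 19.6 a, so a = 0.9167 m/s².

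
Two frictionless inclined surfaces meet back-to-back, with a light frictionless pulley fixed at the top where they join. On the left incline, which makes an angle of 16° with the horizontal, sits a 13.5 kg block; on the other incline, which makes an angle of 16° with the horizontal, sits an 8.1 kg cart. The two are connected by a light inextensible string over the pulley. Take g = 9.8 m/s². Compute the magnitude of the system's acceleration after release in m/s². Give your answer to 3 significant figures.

Resolve each weight along its own incline: the 13.5 kg mass has component 13.5 × 9.8 × sin 16° = 36.467 N down its slope, and the 8.1 kg mass has 8.1 × 9.8 × sin 16° = 21.880 N down its slope.
The 13.5 kg side's 36.467 N exceeds the other side's 21.880 N, so that mass slides down and the 8.1 kg mass slides up. Taking that direction as positive, Newton's second law for the whole system gives 36.467 − 21.880 = (13.5 + 8.1) a, so a = 14.587 / 21.6 = 0.6753 m/s².

0.675 m/s²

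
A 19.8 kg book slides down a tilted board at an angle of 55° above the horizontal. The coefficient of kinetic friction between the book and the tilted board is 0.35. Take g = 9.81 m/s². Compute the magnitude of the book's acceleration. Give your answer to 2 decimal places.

Resolving the weight along the incline: the component pulling the book down the slope is mg sin 55° = 19.8 × 9.81 × 0.8192 = 159.120 N, and the normal force is N = mg cos 55° = 19.8 × 9.81 × 0.5736 = 111.415 N.
Kinetic friction acts up the slope with magnitude f = μN = 0.35 × 111.415 = 38.995 N.
Net force along the incline is 159.120 − 38.995 = 120.125 N, so a = 120.125 / 19.8 = 6.0669 m/s².

6.07 m/s²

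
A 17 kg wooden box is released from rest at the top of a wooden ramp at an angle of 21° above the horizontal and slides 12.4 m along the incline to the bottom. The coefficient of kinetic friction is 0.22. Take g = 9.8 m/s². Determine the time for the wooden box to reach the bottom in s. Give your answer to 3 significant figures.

The weight component along the incline is mg sin 21° = 59.704 N and the normal force is N = mg cos 21° = 155.534 N.
Friction up the slope is f = μN = 0.22 × 155.534 = 34.217 N, so the net downslope force is 59.704 − 34.217 = 25.487 N and a = 25.487 / 17 = 1.4992 m/s².
Starting from rest, L = ½at², so t = √(2L/a) = √(2 × 12.4 / 1.4992) = 4.0672 s.

4.07 s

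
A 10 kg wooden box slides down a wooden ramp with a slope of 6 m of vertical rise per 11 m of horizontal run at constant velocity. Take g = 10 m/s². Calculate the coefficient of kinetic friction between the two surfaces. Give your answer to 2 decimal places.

At constant velocity the net force along the incline is zero: mg sin 28.61° = μ mg cos 28.61°.
So μ = tan 28.61° = 0.4789 / 0.8779 = 0.5455.

0.55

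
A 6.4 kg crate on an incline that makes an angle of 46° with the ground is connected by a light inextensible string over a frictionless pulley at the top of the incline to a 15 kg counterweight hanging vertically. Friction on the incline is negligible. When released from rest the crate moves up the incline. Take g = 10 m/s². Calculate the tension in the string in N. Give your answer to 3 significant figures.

For the crate on the incline: the weight component along the slope is m₁g sin 46° = 6.4 × 10 × 0.7193 = 46.035 N and the normal force is N = m₁g cos 46° = 44.458 N.
Newton's second law for the crate (up-slope positive): T − 46.035 = 6.4 a. For the hanging counterweight (downward positive): 15 × 10 − T = 15 a.
Adding the two equations eliminates T: 103.965 = 21.4 a, so a = 4.8582 m/s².
Then from the hanging counterweight's equation, T = 15 × (10 − 4.8582) = 77.127 N.

77.1 N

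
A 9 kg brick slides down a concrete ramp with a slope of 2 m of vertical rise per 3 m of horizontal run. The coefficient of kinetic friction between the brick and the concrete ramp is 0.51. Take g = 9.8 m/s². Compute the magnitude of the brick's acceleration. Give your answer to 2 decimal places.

1.28 m/s²

Resolving the weight along the incline: the component pulling the brick down the slope is mg sin 33.69° = 9 × 9.8 × 0.5547 = 48.925 N, and the normal force is N = mg cos 33.69° = 9 × 9.8 × 0.8321 = 73.391 N.
Kinetic friction acts up the slope with magnitude f = μN = 0.51 × 73.391 = 37.429 N.
Net force along the incline is 48.925 − 37.429 = 11.496 N, so a = 11.496 / 9 = 1.2773 m/s².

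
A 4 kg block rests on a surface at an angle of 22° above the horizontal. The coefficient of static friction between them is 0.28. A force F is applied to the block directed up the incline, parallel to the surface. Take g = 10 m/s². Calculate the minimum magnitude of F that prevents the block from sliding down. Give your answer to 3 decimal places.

The normal force is N = mg cos 22° = 37.087 N. With F at its minimum the block is on the verge of sliding down, so static friction is at its maximum μ_s N = 0.28 × 37.087 = 10.384 N and acts up the slope.
Equilibrium along the incline: F + μ_s N = mg sin 22°, so F = 14.984 − 10.384 = 4.600 N.

4.600 N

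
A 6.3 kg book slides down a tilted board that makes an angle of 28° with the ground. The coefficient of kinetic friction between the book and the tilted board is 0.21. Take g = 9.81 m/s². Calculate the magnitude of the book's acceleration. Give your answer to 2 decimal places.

Resolving the weight along the incline: the component pulling the book down the slope is mg sin 28° = 6.3 × 9.81 × 0.4695 = 29.017 N, and the normal force is N = mg cos 28° = 6.3 × 9.81 × 0.8829 = 54.566 N.
Kinetic friction acts up the slope with magnitude f = μN = 0.21 × 54.566 = 11.459 N.
Net force along the incline is 29.017 − 11.459 = 17.558 N, so a = 17.558 / 6.3 = 2.7870 m/s².

2.79 m/s²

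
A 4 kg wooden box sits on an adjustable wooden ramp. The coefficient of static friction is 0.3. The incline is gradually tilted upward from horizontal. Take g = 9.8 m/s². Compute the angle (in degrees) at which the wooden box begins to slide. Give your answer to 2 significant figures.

At the threshold of sliding, static friction is at its maximum μ_s N and exactly balances the weight component along the incline: mg sin θ = μ_s mg cos θ.
Hence tan θ = μ_s = 0.3, so θ = arctan(0.3) = 16.6992°.

17°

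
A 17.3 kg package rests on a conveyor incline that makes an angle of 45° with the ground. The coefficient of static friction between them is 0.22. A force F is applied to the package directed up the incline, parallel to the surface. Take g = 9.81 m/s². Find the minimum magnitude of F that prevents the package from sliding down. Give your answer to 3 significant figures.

93.6 N

The normal force is N = mg cos 45° = 120.005 N. With F at its minimum the package is on the verge of sliding down, so static friction is at its maximum μ_s N = 0.22 × 120.005 = 26.401 N and acts up the slope.
Equilibrium along the incline: F + μ_s N = mg sin 45°, so F = 120.005 − 26.401 = 93.604 N.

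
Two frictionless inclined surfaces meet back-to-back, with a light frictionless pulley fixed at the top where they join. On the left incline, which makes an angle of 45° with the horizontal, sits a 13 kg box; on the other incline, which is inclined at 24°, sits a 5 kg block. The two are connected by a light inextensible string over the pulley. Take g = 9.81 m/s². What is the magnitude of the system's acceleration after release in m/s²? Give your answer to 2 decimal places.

Resolve each weight along its own incline: the 13 kg mass has component 13 × 9.81 × sin 45° = 90.177 N down its slope, and the 5 kg mass has 5 × 9.81 × sin 24° = 19.950 N down its slope.
The 13 kg side's 90.177 N exceeds the other side's 19.950 N, so that mass slides down and the 5 kg mass slides up. Taking that direction as positive, Newton's second law for the whole system gives 90.177 − 19.950 = (13 + 5) a, so a = 70.227 / 18 = 3.9015 m/s².

3.90 m/s²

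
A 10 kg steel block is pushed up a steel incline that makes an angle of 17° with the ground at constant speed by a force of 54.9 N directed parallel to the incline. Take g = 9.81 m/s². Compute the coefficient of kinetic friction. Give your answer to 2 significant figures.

0.28

At constant speed ΣF = 0 along the incline. The applied 54.9 N acts up the slope; the weight component mg sin 17° = 28.682 N and kinetic friction μN both act down the slope.
So 54.9 = 28.682 + μ × 93.813, giving μ = (54.9 − 28.682) / 93.813 = 0.2795.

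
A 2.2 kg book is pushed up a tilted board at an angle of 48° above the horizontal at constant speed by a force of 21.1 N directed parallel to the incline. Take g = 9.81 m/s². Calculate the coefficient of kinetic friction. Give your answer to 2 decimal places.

At constant speed ΣF = 0 along the incline. The applied 21.1 N acts up the slope; the weight component mg sin 48° = 16.039 N and kinetic friction μN both act down the slope.
So 21.1 = 16.039 + μ × 14.441, giving μ = (21.1 − 16.039) / 14.441 = 0.3505.

0.35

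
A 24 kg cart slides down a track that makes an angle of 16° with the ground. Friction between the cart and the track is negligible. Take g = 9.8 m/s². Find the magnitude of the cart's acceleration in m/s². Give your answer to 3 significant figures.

2.70 m/s²

Resolving the weight along the incline: the component pulling the cart down the slope is mg sin 16° = 24 × 9.8 × 0.2756 = 64.821 N, and the normal force is N = mg cos 16° = 24 × 9.8 × 0.9613 = 226.098 N.
With no friction the net force along the incline is 64.821 N, so a = g sin 16° = 64.821 / 24 = 2.7009 m/s².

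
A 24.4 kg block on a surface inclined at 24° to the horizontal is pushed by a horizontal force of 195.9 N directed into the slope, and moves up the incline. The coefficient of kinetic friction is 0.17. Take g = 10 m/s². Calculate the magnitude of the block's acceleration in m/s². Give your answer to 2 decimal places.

The horizontal push has components F cos 24° = 195.9 × 0.9135 = 178.955 N up the incline and F sin 24° = 195.9 × 0.4067 = 79.673 N pressing into the surface.
The normal force is therefore N = mg cos 24° + F sin 24° = 222.894 + 79.673 = 302.567 N, and kinetic friction down the slope is μN = 0.17 × 302.567 = 51.436 N.
Along the incline: F cos 24° − mg sin 24° − μN = ma, so 178.955 − 99.235 − 51.436 = 24.4 a, giving a = 1.1592 m/s².

1.16 m/s²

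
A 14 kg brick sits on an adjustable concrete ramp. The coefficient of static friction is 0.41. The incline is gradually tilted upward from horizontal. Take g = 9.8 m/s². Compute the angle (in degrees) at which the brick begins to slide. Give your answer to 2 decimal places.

At the threshold of sliding, static friction is at its maximum μ_s N and exactly balances the weight component along the incline: mg sin θ = μ_s mg cos θ.
Hence tan θ = μ_s = 0.41, so θ = arctan(0.41) = 22.2936°.

22.29°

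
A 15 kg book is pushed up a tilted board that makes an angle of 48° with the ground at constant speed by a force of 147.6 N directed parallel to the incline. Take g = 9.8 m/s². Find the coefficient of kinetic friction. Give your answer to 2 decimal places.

At constant speed ΣF = 0 along the incline. The applied 147.6 N acts up the slope; the weight component mg sin 48° = 109.242 N and kinetic friction μN both act down the slope.
So 147.6 = 109.242 + μ × 98.362, giving μ = (147.6 − 109.242) / 98.362 = 0.3900.

0.39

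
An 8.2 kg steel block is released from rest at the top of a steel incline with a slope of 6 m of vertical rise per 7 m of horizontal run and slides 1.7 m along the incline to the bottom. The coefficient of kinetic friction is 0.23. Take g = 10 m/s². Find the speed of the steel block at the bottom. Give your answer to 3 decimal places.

The weight component along the incline is mg sin 40.60° = 53.365 N and the normal force is N = mg cos 40.60° = 62.259 N.
Friction up the slope is f = μN = 0.23 × 62.259 = 14.320 N, so the net downslope force is 53.365 − 14.320 = 39.045 N and a = 39.045 / 8.2 = 4.7616 m/s².
Starting from rest over a distance of 1.7 m, v² = 2aL = 2 × 4.7616 × 1.7 = 16.1894, so v = 4.0236 m/s.

4.024 m/s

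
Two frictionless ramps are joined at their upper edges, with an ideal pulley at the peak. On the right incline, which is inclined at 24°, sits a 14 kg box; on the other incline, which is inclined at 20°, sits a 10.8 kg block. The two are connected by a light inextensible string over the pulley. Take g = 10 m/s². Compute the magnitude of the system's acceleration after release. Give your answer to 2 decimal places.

0.81 m/s²

Resolve each weight along its own incline: the 14 kg mass has component 14 × 10 × sin 24° = 56.943 N down its slope, and the 10.8 kg mass has 10.8 × 10 × sin 20° = 36.938 N down its slope.
The 14 kg side's 56.943 N exceeds the other side's 36.938 N, so that mass slides down and the 10.8 kg mass slides up. Taking that direction as positive, Newton's second law for the whole system gives 56.943 − 36.938 = (14 + 10.8) a, so a = 20.005 / 24.8 = 0.8067 m/s².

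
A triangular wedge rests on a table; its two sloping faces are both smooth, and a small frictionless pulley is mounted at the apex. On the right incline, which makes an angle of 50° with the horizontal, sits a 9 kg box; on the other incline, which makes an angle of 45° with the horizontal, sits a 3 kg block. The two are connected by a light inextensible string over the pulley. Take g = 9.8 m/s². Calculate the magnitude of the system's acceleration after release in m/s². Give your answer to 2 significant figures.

3.9 m/s²

Resolve each weight along its own incline: the 9 kg mass has component 9 × 9.8 × sin 50° = 67.565 N down its slope, and the 3 kg mass has 3 × 9.8 × sin 45° = 20.789 N down its slope.
The 9 kg side's 67.565 N exceeds the other side's 20.789 N, so that mass slides down and the 3 kg mass slides up. Taking that direction as positive, Newton's second law for the whole system gives 67.565 − 20.789 = (9 + 3) a, so a = 46.776 / 12 = 3.8980 m/s².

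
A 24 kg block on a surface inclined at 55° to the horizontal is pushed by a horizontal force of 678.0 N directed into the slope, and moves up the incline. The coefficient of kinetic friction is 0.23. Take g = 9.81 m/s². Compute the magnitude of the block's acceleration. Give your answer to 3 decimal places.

1.551 m/s²

The horizontal push has components F cos 55° = 678.0 × 0.5736 = 388.901 N up the incline and F sin 55° = 678.0 × 0.8192 = 555.418 N pressing into the surface.
The normal force is therefore N = mg cos 55° + F sin 55° = 135.048 + 555.418 = 690.466 N, and kinetic friction down the slope is μN = 0.23 × 690.466 = 158.807 N.
Along the incline: F cos 55° − mg sin 55° − μN = ma, so 388.901 − 192.872 − 158.807 = 24 a, giving a = 1.5509 m/s².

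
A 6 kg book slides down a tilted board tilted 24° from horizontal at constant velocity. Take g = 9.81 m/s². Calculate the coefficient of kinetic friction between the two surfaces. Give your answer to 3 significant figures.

At constant velocity the net force along the incline is zero: mg sin 24° = μ mg cos 24°.
So μ = tan 24° = 0.4067 / 0.9135 = 0.4452.

0.445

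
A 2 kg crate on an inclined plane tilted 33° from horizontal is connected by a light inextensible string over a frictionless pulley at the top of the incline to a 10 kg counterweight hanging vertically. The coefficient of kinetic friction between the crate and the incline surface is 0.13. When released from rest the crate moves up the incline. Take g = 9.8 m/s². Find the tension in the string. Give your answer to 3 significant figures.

27.0 N

For the crate on the incline: the weight component along the slope is m₁g sin 33° = 2 × 9.8 × 0.5446 = 10.674 N and the normal force is N = m₁g cos 33° = 16.438 N.
Kinetic friction opposes the crate's motion up the incline: f = μN = 0.13 × 16.438 = 2.137 N acting down the slope.
Newton's second law for the crate (up-slope positive): T − 10.674 − 2.137 = 2 a. For the hanging counterweight (downward positive): 10 × 9.8 − T = 10 a.
Adding the two equations eliminates T: 85.189 = 12 a, so a = 7.0991 m/s².
Then from the hanging counterweight's equation, T = 10 × (9.8 − 7.0991) = 27.009 N.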